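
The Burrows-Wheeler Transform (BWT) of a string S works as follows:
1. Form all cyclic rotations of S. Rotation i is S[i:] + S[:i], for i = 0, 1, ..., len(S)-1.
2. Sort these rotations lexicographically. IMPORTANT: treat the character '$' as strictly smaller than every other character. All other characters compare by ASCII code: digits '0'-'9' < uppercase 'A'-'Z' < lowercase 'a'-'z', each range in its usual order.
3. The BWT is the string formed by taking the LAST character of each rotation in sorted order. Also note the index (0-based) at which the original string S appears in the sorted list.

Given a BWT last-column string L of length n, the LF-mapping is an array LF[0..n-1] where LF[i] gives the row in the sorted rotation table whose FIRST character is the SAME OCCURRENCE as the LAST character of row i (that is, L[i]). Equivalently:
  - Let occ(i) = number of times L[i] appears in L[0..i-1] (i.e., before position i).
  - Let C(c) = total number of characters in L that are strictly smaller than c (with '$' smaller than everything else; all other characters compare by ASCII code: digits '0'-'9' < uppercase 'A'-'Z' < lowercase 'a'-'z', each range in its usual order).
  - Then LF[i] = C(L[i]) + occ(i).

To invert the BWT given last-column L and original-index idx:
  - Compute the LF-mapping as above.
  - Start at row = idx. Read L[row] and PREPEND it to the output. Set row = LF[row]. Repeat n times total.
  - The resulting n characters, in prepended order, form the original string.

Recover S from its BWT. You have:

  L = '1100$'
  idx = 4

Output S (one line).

Answer: 1001$

Derivation:
LF mapping: 3 4 1 2 0
Walk LF starting at row 4, prepending L[row]:
  step 1: row=4, L[4]='$', prepend. Next row=LF[4]=0
  step 2: row=0, L[0]='1', prepend. Next row=LF[0]=3
  step 3: row=3, L[3]='0', prepend. Next row=LF[3]=2
  step 4: row=2, L[2]='0', prepend. Next row=LF[2]=1
  step 5: row=1, L[1]='1', prepend. Next row=LF[1]=4
Reversed output: 1001$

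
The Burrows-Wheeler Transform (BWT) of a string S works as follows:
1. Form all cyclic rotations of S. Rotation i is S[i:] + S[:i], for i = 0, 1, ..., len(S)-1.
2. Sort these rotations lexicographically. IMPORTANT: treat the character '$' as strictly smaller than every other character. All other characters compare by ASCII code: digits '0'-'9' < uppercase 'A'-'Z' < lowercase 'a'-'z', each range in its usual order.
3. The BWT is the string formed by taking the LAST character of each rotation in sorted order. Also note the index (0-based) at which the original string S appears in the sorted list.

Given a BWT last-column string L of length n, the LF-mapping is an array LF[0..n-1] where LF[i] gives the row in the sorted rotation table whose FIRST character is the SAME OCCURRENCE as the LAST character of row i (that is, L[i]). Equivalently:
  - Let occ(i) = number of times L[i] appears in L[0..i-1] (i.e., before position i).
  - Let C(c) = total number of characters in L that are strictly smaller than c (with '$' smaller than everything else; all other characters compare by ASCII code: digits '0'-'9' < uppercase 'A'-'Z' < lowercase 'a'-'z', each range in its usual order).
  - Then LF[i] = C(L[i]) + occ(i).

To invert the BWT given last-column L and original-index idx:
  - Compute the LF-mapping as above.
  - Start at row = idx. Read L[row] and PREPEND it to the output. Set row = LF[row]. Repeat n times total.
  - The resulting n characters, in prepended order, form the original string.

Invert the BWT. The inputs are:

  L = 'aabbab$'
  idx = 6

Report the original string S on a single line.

LF mapping: 1 2 4 5 3 6 0
Walk LF starting at row 6, prepending L[row]:
  step 1: row=6, L[6]='$', prepend. Next row=LF[6]=0
  step 2: row=0, L[0]='a', prepend. Next row=LF[0]=1
  step 3: row=1, L[1]='a', prepend. Next row=LF[1]=2
  step 4: row=2, L[2]='b', prepend. Next row=LF[2]=4
  step 5: row=4, L[4]='a', prepend. Next row=LF[4]=3
  step 6: row=3, L[3]='b', prepend. Next row=LF[3]=5
  step 7: row=5, L[5]='b', prepend. Next row=LF[5]=6
Reversed output: bbabaa$

Answer: bbabaa$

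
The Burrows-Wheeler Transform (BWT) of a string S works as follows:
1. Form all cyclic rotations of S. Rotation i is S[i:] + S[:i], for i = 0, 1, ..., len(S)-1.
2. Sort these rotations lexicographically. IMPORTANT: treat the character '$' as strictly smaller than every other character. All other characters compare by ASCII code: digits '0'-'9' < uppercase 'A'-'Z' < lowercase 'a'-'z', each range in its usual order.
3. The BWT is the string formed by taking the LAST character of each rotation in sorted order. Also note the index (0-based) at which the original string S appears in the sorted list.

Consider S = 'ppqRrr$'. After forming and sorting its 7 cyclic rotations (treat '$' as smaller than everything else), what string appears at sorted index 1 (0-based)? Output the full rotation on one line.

Answer: Rrr$ppq

Derivation:
All 7 rotations (rotation i = S[i:]+S[:i]):
  rot[0] = ppqRrr$
  rot[1] = pqRrr$p
  rot[2] = qRrr$pp
  rot[3] = Rrr$ppq
  rot[4] = rr$ppqR
  rot[5] = r$ppqRr
  rot[6] = $ppqRrr
Sorted (with $ < everything):
  sorted[0] = $ppqRrr
  sorted[1] = Rrr$ppq
  sorted[2] = ppqRrr$
  sorted[3] = pqRrr$p
  sorted[4] = qRrr$pp
  sorted[5] = r$ppqRr
  sorted[6] = rr$ppqR
sorted[1] = Rrr$ppq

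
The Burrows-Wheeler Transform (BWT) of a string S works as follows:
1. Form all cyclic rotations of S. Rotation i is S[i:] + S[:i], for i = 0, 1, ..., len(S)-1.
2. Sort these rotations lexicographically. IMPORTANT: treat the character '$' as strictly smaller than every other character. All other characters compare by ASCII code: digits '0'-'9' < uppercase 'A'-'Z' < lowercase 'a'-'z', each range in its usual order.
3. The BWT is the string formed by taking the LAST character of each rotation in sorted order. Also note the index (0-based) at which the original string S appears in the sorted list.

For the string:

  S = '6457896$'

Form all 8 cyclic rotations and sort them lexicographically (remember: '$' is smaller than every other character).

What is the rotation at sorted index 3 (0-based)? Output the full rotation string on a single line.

Answer: 6$645789

Derivation:
All 8 rotations (rotation i = S[i:]+S[:i]):
  rot[0] = 6457896$
  rot[1] = 457896$6
  rot[2] = 57896$64
  rot[3] = 7896$645
  rot[4] = 896$6457
  rot[5] = 96$64578
  rot[6] = 6$645789
  rot[7] = $6457896
Sorted (with $ < everything):
  sorted[0] = $6457896
  sorted[1] = 457896$6
  sorted[2] = 57896$64
  sorted[3] = 6$645789
  sorted[4] = 6457896$
  sorted[5] = 7896$645
  sorted[6] = 896$6457
  sorted[7] = 96$64578
sorted[3] = 6$645789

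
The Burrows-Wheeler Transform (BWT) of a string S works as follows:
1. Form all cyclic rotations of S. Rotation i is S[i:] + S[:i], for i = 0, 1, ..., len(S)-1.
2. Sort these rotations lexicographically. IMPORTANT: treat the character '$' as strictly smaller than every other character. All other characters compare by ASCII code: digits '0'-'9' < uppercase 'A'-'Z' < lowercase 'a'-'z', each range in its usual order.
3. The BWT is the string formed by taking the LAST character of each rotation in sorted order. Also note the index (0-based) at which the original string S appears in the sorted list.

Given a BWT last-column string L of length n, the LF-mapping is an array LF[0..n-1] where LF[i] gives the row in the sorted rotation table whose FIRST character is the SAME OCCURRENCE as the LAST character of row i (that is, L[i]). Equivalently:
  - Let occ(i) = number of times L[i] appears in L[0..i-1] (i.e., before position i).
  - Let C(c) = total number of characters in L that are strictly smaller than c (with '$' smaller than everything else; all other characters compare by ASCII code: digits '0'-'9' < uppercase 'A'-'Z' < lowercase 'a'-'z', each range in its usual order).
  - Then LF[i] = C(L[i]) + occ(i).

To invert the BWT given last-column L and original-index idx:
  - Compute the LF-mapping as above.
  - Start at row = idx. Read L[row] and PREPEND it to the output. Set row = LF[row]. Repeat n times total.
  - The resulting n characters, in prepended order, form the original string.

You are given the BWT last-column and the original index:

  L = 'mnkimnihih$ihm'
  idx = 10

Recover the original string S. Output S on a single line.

Answer: mihnhimniikhm$

Derivation:
LF mapping: 9 12 8 4 10 13 5 1 6 2 0 7 3 11
Walk LF starting at row 10, prepending L[row]:
  step 1: row=10, L[10]='$', prepend. Next row=LF[10]=0
  step 2: row=0, L[0]='m', prepend. Next row=LF[0]=9
  step 3: row=9, L[9]='h', prepend. Next row=LF[9]=2
  step 4: row=2, L[2]='k', prepend. Next row=LF[2]=8
  step 5: row=8, L[8]='i', prepend. Next row=LF[8]=6
  step 6: row=6, L[6]='i', prepend. Next row=LF[6]=5
  step 7: row=5, L[5]='n', prepend. Next row=LF[5]=13
  step 8: row=13, L[13]='m', prepend. Next row=LF[13]=11
  step 9: row=11, L[11]='i', prepend. Next row=LF[11]=7
  step 10: row=7, L[7]='h', prepend. Next row=LF[7]=1
  step 11: row=1, L[1]='n', prepend. Next row=LF[1]=12
  step 12: row=12, L[12]='h', prepend. Next row=LF[12]=3
  step 13: row=3, L[3]='i', prepend. Next row=LF[3]=4
  step 14: row=4, L[4]='m', prepend. Next row=LF[4]=10
Reversed output: mihnhimniikhm$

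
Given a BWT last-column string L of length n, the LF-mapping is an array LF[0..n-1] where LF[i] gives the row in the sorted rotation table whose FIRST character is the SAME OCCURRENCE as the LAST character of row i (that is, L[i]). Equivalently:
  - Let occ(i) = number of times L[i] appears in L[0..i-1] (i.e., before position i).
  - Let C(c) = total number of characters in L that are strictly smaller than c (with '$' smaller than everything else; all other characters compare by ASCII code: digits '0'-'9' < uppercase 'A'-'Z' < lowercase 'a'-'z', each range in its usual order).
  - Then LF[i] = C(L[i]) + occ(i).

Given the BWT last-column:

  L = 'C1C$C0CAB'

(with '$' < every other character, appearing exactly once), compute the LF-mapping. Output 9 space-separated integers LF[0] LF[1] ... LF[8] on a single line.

Answer: 5 2 6 0 7 1 8 3 4

Derivation:
Char counts: '$':1, '0':1, '1':1, 'A':1, 'B':1, 'C':4
C (first-col start): C('$')=0, C('0')=1, C('1')=2, C('A')=3, C('B')=4, C('C')=5
L[0]='C': occ=0, LF[0]=C('C')+0=5+0=5
L[1]='1': occ=0, LF[1]=C('1')+0=2+0=2
L[2]='C': occ=1, LF[2]=C('C')+1=5+1=6
L[3]='$': occ=0, LF[3]=C('$')+0=0+0=0
L[4]='C': occ=2, LF[4]=C('C')+2=5+2=7
L[5]='0': occ=0, LF[5]=C('0')+0=1+0=1
L[6]='C': occ=3, LF[6]=C('C')+3=5+3=8
L[7]='A': occ=0, LF[7]=C('A')+0=3+0=3
L[8]='B': occ=0, LF[8]=C('B')+0=4+0=4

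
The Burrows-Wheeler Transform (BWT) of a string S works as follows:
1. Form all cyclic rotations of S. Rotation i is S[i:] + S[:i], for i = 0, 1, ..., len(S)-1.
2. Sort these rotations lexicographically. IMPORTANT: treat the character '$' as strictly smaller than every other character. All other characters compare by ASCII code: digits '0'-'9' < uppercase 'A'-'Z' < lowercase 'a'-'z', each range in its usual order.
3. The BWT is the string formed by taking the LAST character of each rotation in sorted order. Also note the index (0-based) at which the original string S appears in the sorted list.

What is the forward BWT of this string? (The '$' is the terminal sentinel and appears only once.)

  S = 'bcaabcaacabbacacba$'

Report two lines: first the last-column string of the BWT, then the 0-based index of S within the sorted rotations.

All 19 rotations (rotation i = S[i:]+S[:i]):
  rot[0] = bcaabcaacabbacacba$
  rot[1] = caabcaacabbacacba$b
  rot[2] = aabcaacabbacacba$bc
  rot[3] = abcaacabbacacba$bca
  rot[4] = bcaacabbacacba$bcaa
  rot[5] = caacabbacacba$bcaab
  rot[6] = aacabbacacba$bcaabc
  rot[7] = acabbacacba$bcaabca
  rot[8] = cabbacacba$bcaabcaa
  rot[9] = abbacacba$bcaabcaac
  rot[10] = bbacacba$bcaabcaaca
  rot[11] = bacacba$bcaabcaacab
  rot[12] = acacba$bcaabcaacabb
  rot[13] = cacba$bcaabcaacabba
  rot[14] = acba$bcaabcaacabbac
  rot[15] = cba$bcaabcaacabbaca
  rot[16] = ba$bcaabcaacabbacac
  rot[17] = a$bcaabcaacabbacacb
  rot[18] = $bcaabcaacabbacacba
Sorted (with $ < everything):
  sorted[0] = $bcaabcaacabbacacba  (last char: 'a')
  sorted[1] = a$bcaabcaacabbacacb  (last char: 'b')
  sorted[2] = aabcaacabbacacba$bc  (last char: 'c')
  sorted[3] = aacabbacacba$bcaabc  (last char: 'c')
  sorted[4] = abbacacba$bcaabcaac  (last char: 'c')
  sorted[5] = abcaacabbacacba$bca  (last char: 'a')
  sorted[6] = acabbacacba$bcaabca  (last char: 'a')
  sorted[7] = acacba$bcaabcaacabb  (last char: 'b')
  sorted[8] = acba$bcaabcaacabbac  (last char: 'c')
  sorted[9] = ba$bcaabcaacabbacac  (last char: 'c')
  sorted[10] = bacacba$bcaabcaacab  (last char: 'b')
  sorted[11] = bbacacba$bcaabcaaca  (last char: 'a')
  sorted[12] = bcaabcaacabbacacba$  (last char: '$')
  sorted[13] = bcaacabbacacba$bcaa  (last char: 'a')
  sorted[14] = caabcaacabbacacba$b  (last char: 'b')
  sorted[15] = caacabbacacba$bcaab  (last char: 'b')
  sorted[16] = cabbacacba$bcaabcaa  (last char: 'a')
  sorted[17] = cacba$bcaabcaacabba  (last char: 'a')
  sorted[18] = cba$bcaabcaacabbaca  (last char: 'a')
Last column: abcccaabccba$abbaaa
Original string S is at sorted index 12

Answer: abcccaabccba$abbaaa
12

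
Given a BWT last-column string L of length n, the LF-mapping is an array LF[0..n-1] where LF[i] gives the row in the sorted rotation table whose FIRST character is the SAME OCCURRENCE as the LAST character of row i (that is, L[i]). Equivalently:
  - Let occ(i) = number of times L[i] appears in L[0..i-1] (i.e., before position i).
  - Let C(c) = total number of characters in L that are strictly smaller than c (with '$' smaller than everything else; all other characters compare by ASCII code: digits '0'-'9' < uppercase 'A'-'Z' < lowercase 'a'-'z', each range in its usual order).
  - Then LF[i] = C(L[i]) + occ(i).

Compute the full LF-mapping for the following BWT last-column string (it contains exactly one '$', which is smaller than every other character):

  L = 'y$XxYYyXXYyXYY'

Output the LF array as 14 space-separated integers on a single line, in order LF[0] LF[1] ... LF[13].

Char counts: '$':1, 'X':4, 'Y':5, 'x':1, 'y':3
C (first-col start): C('$')=0, C('X')=1, C('Y')=5, C('x')=10, C('y')=11
L[0]='y': occ=0, LF[0]=C('y')+0=11+0=11
L[1]='$': occ=0, LF[1]=C('$')+0=0+0=0
L[2]='X': occ=0, LF[2]=C('X')+0=1+0=1
L[3]='x': occ=0, LF[3]=C('x')+0=10+0=10
L[4]='Y': occ=0, LF[4]=C('Y')+0=5+0=5
L[5]='Y': occ=1, LF[5]=C('Y')+1=5+1=6
L[6]='y': occ=1, LF[6]=C('y')+1=11+1=12
L[7]='X': occ=1, LF[7]=C('X')+1=1+1=2
L[8]='X': occ=2, LF[8]=C('X')+2=1+2=3
L[9]='Y': occ=2, LF[9]=C('Y')+2=5+2=7
L[10]='y': occ=2, LF[10]=C('y')+2=11+2=13
L[11]='X': occ=3, LF[11]=C('X')+3=1+3=4
L[12]='Y': occ=3, LF[12]=C('Y')+3=5+3=8
L[13]='Y': occ=4, LF[13]=C('Y')+4=5+4=9

Answer: 11 0 1 10 5 6 12 2 3 7 13 4 8 9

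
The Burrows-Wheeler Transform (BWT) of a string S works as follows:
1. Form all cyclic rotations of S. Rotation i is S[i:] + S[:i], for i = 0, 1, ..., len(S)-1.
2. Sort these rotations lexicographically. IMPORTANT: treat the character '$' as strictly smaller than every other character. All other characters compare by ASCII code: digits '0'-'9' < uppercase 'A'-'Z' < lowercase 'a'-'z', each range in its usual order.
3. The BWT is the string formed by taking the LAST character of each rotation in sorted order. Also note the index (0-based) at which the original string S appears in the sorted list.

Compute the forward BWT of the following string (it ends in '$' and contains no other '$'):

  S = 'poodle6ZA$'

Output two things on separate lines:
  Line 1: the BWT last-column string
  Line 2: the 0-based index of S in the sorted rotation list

All 10 rotations (rotation i = S[i:]+S[:i]):
  rot[0] = poodle6ZA$
  rot[1] = oodle6ZA$p
  rot[2] = odle6ZA$po
  rot[3] = dle6ZA$poo
  rot[4] = le6ZA$pood
  rot[5] = e6ZA$poodl
  rot[6] = 6ZA$poodle
  rot[7] = ZA$poodle6
  rot[8] = A$poodle6Z
  rot[9] = $poodle6ZA
Sorted (with $ < everything):
  sorted[0] = $poodle6ZA  (last char: 'A')
  sorted[1] = 6ZA$poodle  (last char: 'e')
  sorted[2] = A$poodle6Z  (last char: 'Z')
  sorted[3] = ZA$poodle6  (last char: '6')
  sorted[4] = dle6ZA$poo  (last char: 'o')
  sorted[5] = e6ZA$poodl  (last char: 'l')
  sorted[6] = le6ZA$pood  (last char: 'd')
  sorted[7] = odle6ZA$po  (last char: 'o')
  sorted[8] = oodle6ZA$p  (last char: 'p')
  sorted[9] = poodle6ZA$  (last char: '$')
Last column: AeZ6oldop$
Original string S is at sorted index 9

Answer: AeZ6oldop$
9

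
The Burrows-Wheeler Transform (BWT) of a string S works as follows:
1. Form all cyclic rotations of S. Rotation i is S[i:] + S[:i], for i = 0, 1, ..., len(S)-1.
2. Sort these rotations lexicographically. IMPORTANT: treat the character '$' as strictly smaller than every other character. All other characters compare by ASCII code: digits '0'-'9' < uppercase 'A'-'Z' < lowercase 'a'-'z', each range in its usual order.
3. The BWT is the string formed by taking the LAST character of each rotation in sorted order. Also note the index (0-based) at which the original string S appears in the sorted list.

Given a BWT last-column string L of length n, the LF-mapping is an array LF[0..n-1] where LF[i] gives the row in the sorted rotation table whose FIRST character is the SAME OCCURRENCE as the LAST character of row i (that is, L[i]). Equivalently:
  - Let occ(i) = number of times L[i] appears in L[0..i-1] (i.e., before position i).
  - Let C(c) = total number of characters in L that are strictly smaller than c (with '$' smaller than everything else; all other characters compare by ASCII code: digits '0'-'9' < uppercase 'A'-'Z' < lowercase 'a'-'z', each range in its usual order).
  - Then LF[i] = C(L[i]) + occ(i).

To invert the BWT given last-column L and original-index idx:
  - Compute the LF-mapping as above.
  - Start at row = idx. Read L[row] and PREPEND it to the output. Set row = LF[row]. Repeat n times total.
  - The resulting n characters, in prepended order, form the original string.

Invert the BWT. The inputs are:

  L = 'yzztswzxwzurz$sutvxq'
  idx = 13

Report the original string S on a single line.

Answer: xzvztzrwuzqzxuwtssy$

Derivation:
LF mapping: 14 15 16 5 3 10 17 12 11 18 7 2 19 0 4 8 6 9 13 1
Walk LF starting at row 13, prepending L[row]:
  step 1: row=13, L[13]='$', prepend. Next row=LF[13]=0
  step 2: row=0, L[0]='y', prepend. Next row=LF[0]=14
  step 3: row=14, L[14]='s', prepend. Next row=LF[14]=4
  step 4: row=4, L[4]='s', prepend. Next row=LF[4]=3
  step 5: row=3, L[3]='t', prepend. Next row=LF[3]=5
  step 6: row=5, L[5]='w', prepend. Next row=LF[5]=10
  step 7: row=10, L[10]='u', prepend. Next row=LF[10]=7
  step 8: row=7, L[7]='x', prepend. Next row=LF[7]=12
  step 9: row=12, L[12]='z', prepend. Next row=LF[12]=19
  step 10: row=19, L[19]='q', prepend. Next row=LF[19]=1
  step 11: row=1, L[1]='z', prepend. Next row=LF[1]=15
  step 12: row=15, L[15]='u', prepend. Next row=LF[15]=8
  step 13: row=8, L[8]='w', prepend. Next row=LF[8]=11
  step 14: row=11, L[11]='r', prepend. Next row=LF[11]=2
  step 15: row=2, L[2]='z', prepend. Next row=LF[2]=16
  step 16: row=16, L[16]='t', prepend. Next row=LF[16]=6
  step 17: row=6, L[6]='z', prepend. Next row=LF[6]=17
  step 18: row=17, L[17]='v', prepend. Next row=LF[17]=9
  step 19: row=9, L[9]='z', prepend. Next row=LF[9]=18
  step 20: row=18, L[18]='x', prepend. Next row=LF[18]=13
Reversed output: xzvztzrwuzqzxuwtssy$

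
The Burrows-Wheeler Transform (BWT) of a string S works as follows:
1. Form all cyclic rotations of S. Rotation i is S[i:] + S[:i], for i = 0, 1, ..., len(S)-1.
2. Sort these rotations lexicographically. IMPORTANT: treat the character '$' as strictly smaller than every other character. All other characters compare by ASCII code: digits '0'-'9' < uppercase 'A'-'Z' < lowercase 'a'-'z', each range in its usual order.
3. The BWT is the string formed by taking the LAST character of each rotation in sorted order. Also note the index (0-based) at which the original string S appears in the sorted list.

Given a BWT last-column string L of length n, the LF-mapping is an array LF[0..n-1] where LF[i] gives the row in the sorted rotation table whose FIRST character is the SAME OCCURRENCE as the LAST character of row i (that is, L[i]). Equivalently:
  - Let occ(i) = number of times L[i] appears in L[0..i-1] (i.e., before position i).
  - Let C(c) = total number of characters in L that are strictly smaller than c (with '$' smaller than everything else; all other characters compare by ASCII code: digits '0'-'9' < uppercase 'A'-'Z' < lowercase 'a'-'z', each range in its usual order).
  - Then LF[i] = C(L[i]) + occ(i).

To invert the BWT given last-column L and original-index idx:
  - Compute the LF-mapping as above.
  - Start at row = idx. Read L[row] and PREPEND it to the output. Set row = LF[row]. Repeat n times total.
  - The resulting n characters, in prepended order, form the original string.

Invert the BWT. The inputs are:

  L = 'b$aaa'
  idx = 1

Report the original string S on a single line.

Answer: aaab$

Derivation:
LF mapping: 4 0 1 2 3
Walk LF starting at row 1, prepending L[row]:
  step 1: row=1, L[1]='$', prepend. Next row=LF[1]=0
  step 2: row=0, L[0]='b', prepend. Next row=LF[0]=4
  step 3: row=4, L[4]='a', prepend. Next row=LF[4]=3
  step 4: row=3, L[3]='a', prepend. Next row=LF[3]=2
  step 5: row=2, L[2]='a', prepend. Next row=LF[2]=1
Reversed output: aaab$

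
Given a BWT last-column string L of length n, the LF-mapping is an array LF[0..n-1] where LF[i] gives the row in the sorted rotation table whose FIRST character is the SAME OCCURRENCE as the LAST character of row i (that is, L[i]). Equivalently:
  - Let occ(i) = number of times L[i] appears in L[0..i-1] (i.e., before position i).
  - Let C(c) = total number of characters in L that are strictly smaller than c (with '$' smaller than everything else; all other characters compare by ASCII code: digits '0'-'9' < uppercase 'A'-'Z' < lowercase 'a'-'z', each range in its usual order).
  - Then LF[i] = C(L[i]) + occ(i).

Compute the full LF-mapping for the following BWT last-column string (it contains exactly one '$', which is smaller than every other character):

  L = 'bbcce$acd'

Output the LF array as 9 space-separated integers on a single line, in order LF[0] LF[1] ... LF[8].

Char counts: '$':1, 'a':1, 'b':2, 'c':3, 'd':1, 'e':1
C (first-col start): C('$')=0, C('a')=1, C('b')=2, C('c')=4, C('d')=7, C('e')=8
L[0]='b': occ=0, LF[0]=C('b')+0=2+0=2
L[1]='b': occ=1, LF[1]=C('b')+1=2+1=3
L[2]='c': occ=0, LF[2]=C('c')+0=4+0=4
L[3]='c': occ=1, LF[3]=C('c')+1=4+1=5
L[4]='e': occ=0, LF[4]=C('e')+0=8+0=8
L[5]='$': occ=0, LF[5]=C('$')+0=0+0=0
L[6]='a': occ=0, LF[6]=C('a')+0=1+0=1
L[7]='c': occ=2, LF[7]=C('c')+2=4+2=6
L[8]='d': occ=0, LF[8]=C('d')+0=7+0=7

Answer: 2 3 4 5 8 0 1 6 7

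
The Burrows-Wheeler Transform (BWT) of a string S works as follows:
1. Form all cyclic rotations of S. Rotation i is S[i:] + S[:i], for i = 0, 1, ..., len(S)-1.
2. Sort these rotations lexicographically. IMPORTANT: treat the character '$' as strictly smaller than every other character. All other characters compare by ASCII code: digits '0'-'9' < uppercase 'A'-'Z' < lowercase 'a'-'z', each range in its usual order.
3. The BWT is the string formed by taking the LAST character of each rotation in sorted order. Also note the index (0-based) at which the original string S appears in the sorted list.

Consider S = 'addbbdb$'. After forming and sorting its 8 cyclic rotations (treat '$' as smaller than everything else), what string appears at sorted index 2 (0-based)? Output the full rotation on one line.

Answer: b$addbbd

Derivation:
All 8 rotations (rotation i = S[i:]+S[:i]):
  rot[0] = addbbdb$
  rot[1] = ddbbdb$a
  rot[2] = dbbdb$ad
  rot[3] = bbdb$add
  rot[4] = bdb$addb
  rot[5] = db$addbb
  rot[6] = b$addbbd
  rot[7] = $addbbdb
Sorted (with $ < everything):
  sorted[0] = $addbbdb
  sorted[1] = addbbdb$
  sorted[2] = b$addbbd
  sorted[3] = bbdb$add
  sorted[4] = bdb$addb
  sorted[5] = db$addbb
  sorted[6] = dbbdb$ad
  sorted[7] = ddbbdb$a
sorted[2] = b$addbbd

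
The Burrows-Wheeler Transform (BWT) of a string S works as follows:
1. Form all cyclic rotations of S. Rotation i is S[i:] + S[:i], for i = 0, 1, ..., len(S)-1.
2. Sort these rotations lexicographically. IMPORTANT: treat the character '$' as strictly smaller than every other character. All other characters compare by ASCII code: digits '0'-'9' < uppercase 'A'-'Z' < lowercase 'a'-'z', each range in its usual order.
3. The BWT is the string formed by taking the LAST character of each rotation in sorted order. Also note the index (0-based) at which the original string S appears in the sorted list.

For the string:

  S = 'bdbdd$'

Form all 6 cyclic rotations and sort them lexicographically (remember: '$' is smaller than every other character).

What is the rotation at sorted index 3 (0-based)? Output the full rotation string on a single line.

All 6 rotations (rotation i = S[i:]+S[:i]):
  rot[0] = bdbdd$
  rot[1] = dbdd$b
  rot[2] = bdd$bd
  rot[3] = dd$bdb
  rot[4] = d$bdbd
  rot[5] = $bdbdd
Sorted (with $ < everything):
  sorted[0] = $bdbdd
  sorted[1] = bdbdd$
  sorted[2] = bdd$bd
  sorted[3] = d$bdbd
  sorted[4] = dbdd$b
  sorted[5] = dd$bdb
sorted[3] = d$bdbd

Answer: d$bdbd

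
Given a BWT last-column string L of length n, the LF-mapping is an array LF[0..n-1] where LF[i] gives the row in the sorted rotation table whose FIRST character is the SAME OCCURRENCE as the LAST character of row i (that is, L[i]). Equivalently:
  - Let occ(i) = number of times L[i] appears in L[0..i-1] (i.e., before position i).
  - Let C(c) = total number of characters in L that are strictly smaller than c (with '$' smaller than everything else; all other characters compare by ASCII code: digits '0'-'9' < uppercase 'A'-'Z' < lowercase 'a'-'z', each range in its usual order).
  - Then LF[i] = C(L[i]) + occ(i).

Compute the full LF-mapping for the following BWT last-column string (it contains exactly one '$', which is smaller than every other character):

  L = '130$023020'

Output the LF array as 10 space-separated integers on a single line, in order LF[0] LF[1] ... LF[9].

Char counts: '$':1, '0':4, '1':1, '2':2, '3':2
C (first-col start): C('$')=0, C('0')=1, C('1')=5, C('2')=6, C('3')=8
L[0]='1': occ=0, LF[0]=C('1')+0=5+0=5
L[1]='3': occ=0, LF[1]=C('3')+0=8+0=8
L[2]='0': occ=0, LF[2]=C('0')+0=1+0=1
L[3]='$': occ=0, LF[3]=C('$')+0=0+0=0
L[4]='0': occ=1, LF[4]=C('0')+1=1+1=2
L[5]='2': occ=0, LF[5]=C('2')+0=6+0=6
L[6]='3': occ=1, LF[6]=C('3')+1=8+1=9
L[7]='0': occ=2, LF[7]=C('0')+2=1+2=3
L[8]='2': occ=1, LF[8]=C('2')+1=6+1=7
L[9]='0': occ=3, LF[9]=C('0')+3=1+3=4

Answer: 5 8 1 0 2 6 9 3 7 4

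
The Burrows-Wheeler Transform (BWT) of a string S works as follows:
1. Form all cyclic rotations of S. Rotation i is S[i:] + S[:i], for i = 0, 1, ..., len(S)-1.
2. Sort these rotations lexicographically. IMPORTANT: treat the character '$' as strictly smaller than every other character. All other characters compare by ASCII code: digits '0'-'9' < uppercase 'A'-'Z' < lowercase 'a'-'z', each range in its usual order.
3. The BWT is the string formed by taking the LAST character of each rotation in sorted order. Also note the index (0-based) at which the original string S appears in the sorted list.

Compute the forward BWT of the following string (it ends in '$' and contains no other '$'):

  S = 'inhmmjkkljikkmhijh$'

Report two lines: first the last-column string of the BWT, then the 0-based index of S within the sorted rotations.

Answer: hjmnhj$ilmjikkkkmhi
6

Derivation:
All 19 rotations (rotation i = S[i:]+S[:i]):
  rot[0] = inhmmjkkljikkmhijh$
  rot[1] = nhmmjkkljikkmhijh$i
  rot[2] = hmmjkkljikkmhijh$in
  rot[3] = mmjkkljikkmhijh$inh
  rot[4] = mjkkljikkmhijh$inhm
  rot[5] = jkkljikkmhijh$inhmm
  rot[6] = kkljikkmhijh$inhmmj
  rot[7] = kljikkmhijh$inhmmjk
  rot[8] = ljikkmhijh$inhmmjkk
  rot[9] = jikkmhijh$inhmmjkkl
  rot[10] = ikkmhijh$inhmmjkklj
  rot[11] = kkmhijh$inhmmjkklji
  rot[12] = kmhijh$inhmmjkkljik
  rot[13] = mhijh$inhmmjkkljikk
  rot[14] = hijh$inhmmjkkljikkm
  rot[15] = ijh$inhmmjkkljikkmh
  rot[16] = jh$inhmmjkkljikkmhi
  rot[17] = h$inhmmjkkljikkmhij
  rot[18] = $inhmmjkkljikkmhijh
Sorted (with $ < everything):
  sorted[0] = $inhmmjkkljikkmhijh  (last char: 'h')
  sorted[1] = h$inhmmjkkljikkmhij  (last char: 'j')
  sorted[2] = hijh$inhmmjkkljikkm  (last char: 'm')
  sorted[3] = hmmjkkljikkmhijh$in  (last char: 'n')
  sorted[4] = ijh$inhmmjkkljikkmh  (last char: 'h')
  sorted[5] = ikkmhijh$inhmmjkklj  (last char: 'j')
  sorted[6] = inhmmjkkljikkmhijh$  (last char: '$')
  sorted[7] = jh$inhmmjkkljikkmhi  (last char: 'i')
  sorted[8] = jikkmhijh$inhmmjkkl  (last char: 'l')
  sorted[9] = jkkljikkmhijh$inhmm  (last char: 'm')
  sorted[10] = kkljikkmhijh$inhmmj  (last char: 'j')
  sorted[11] = kkmhijh$inhmmjkklji  (last char: 'i')
  sorted[12] = kljikkmhijh$inhmmjk  (last char: 'k')
  sorted[13] = kmhijh$inhmmjkkljik  (last char: 'k')
  sorted[14] = ljikkmhijh$inhmmjkk  (last char: 'k')
  sorted[15] = mhijh$inhmmjkkljikk  (last char: 'k')
  sorted[16] = mjkkljikkmhijh$inhm  (last char: 'm')
  sorted[17] = mmjkkljikkmhijh$inh  (last char: 'h')
  sorted[18] = nhmmjkkljikkmhijh$i  (last char: 'i')
Last column: hjmnhj$ilmjikkkkmhi
Original string S is at sorted index 6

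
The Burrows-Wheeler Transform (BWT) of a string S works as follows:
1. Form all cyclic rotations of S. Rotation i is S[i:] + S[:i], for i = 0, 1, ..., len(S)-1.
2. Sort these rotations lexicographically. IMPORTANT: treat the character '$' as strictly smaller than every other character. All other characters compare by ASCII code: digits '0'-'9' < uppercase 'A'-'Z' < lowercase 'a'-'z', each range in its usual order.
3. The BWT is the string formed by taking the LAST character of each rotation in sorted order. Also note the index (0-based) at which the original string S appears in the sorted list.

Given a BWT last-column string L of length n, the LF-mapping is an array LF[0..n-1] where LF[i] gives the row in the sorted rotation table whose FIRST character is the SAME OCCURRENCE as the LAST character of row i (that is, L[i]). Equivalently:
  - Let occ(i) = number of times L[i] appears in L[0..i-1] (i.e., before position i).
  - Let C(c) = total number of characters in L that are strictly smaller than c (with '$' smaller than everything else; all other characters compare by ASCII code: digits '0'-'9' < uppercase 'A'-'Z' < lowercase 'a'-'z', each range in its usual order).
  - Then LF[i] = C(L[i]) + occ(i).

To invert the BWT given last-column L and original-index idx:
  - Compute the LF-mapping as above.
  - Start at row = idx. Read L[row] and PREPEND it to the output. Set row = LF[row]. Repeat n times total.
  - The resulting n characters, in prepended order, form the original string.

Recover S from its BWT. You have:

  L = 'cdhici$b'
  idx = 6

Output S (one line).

LF mapping: 2 4 5 6 3 7 0 1
Walk LF starting at row 6, prepending L[row]:
  step 1: row=6, L[6]='$', prepend. Next row=LF[6]=0
  step 2: row=0, L[0]='c', prepend. Next row=LF[0]=2
  step 3: row=2, L[2]='h', prepend. Next row=LF[2]=5
  step 4: row=5, L[5]='i', prepend. Next row=LF[5]=7
  step 5: row=7, L[7]='b', prepend. Next row=LF[7]=1
  step 6: row=1, L[1]='d', prepend. Next row=LF[1]=4
  step 7: row=4, L[4]='c', prepend. Next row=LF[4]=3
  step 8: row=3, L[3]='i', prepend. Next row=LF[3]=6
Reversed output: icdbihc$

Answer: icdbihc$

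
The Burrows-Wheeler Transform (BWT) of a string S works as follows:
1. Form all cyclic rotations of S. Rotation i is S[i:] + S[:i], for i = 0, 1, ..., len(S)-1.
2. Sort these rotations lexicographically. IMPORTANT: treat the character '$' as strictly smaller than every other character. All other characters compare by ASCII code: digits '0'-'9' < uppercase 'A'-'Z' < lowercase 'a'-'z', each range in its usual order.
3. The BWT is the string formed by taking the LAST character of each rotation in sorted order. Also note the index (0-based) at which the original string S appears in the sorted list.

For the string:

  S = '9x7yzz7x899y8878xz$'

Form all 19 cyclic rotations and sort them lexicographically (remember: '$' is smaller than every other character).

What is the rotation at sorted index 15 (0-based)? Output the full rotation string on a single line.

All 19 rotations (rotation i = S[i:]+S[:i]):
  rot[0] = 9x7yzz7x899y8878xz$
  rot[1] = x7yzz7x899y8878xz$9
  rot[2] = 7yzz7x899y8878xz$9x
  rot[3] = yzz7x899y8878xz$9x7
  rot[4] = zz7x899y8878xz$9x7y
  rot[5] = z7x899y8878xz$9x7yz
  rot[6] = 7x899y8878xz$9x7yzz
  rot[7] = x899y8878xz$9x7yzz7
  rot[8] = 899y8878xz$9x7yzz7x
  rot[9] = 99y8878xz$9x7yzz7x8
  rot[10] = 9y8878xz$9x7yzz7x89
  rot[11] = y8878xz$9x7yzz7x899
  rot[12] = 8878xz$9x7yzz7x899y
  rot[13] = 878xz$9x7yzz7x899y8
  rot[14] = 78xz$9x7yzz7x899y88
  rot[15] = 8xz$9x7yzz7x899y887
  rot[16] = xz$9x7yzz7x899y8878
  rot[17] = z$9x7yzz7x899y8878x
  rot[18] = $9x7yzz7x899y8878xz
Sorted (with $ < everything):
  sorted[0] = $9x7yzz7x899y8878xz
  sorted[1] = 78xz$9x7yzz7x899y88
  sorted[2] = 7x899y8878xz$9x7yzz
  sorted[3] = 7yzz7x899y8878xz$9x
  sorted[4] = 878xz$9x7yzz7x899y8
  sorted[5] = 8878xz$9x7yzz7x899y
  sorted[6] = 899y8878xz$9x7yzz7x
  sorted[7] = 8xz$9x7yzz7x899y887
  sorted[8] = 99y8878xz$9x7yzz7x8
  sorted[9] = 9x7yzz7x899y8878xz$
  sorted[10] = 9y8878xz$9x7yzz7x89
  sorted[11] = x7yzz7x899y8878xz$9
  sorted[12] = x899y8878xz$9x7yzz7
  sorted[13] = xz$9x7yzz7x899y8878
  sorted[14] = y8878xz$9x7yzz7x899
  sorted[15] = yzz7x899y8878xz$9x7
  sorted[16] = z$9x7yzz7x899y8878x
  sorted[17] = z7x899y8878xz$9x7yz
  sorted[18] = zz7x899y8878xz$9x7y
sorted[15] = yzz7x899y8878xz$9x7

Answer: yzz7x899y8878xz$9x7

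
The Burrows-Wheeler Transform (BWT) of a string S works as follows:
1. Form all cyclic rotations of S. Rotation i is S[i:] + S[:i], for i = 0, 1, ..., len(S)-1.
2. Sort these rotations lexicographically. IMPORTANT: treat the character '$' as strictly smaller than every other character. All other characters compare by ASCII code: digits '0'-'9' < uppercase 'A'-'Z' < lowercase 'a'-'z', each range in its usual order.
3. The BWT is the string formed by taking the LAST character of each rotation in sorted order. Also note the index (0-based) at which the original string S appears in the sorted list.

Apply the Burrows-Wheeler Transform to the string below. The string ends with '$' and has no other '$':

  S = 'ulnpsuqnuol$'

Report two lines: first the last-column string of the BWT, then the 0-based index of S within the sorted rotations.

All 12 rotations (rotation i = S[i:]+S[:i]):
  rot[0] = ulnpsuqnuol$
  rot[1] = lnpsuqnuol$u
  rot[2] = npsuqnuol$ul
  rot[3] = psuqnuol$uln
  rot[4] = suqnuol$ulnp
  rot[5] = uqnuol$ulnps
  rot[6] = qnuol$ulnpsu
  rot[7] = nuol$ulnpsuq
  rot[8] = uol$ulnpsuqn
  rot[9] = ol$ulnpsuqnu
  rot[10] = l$ulnpsuqnuo
  rot[11] = $ulnpsuqnuol
Sorted (with $ < everything):
  sorted[0] = $ulnpsuqnuol  (last char: 'l')
  sorted[1] = l$ulnpsuqnuo  (last char: 'o')
  sorted[2] = lnpsuqnuol$u  (last char: 'u')
  sorted[3] = npsuqnuol$ul  (last char: 'l')
  sorted[4] = nuol$ulnpsuq  (last char: 'q')
  sorted[5] = ol$ulnpsuqnu  (last char: 'u')
  sorted[6] = psuqnuol$uln  (last char: 'n')
  sorted[7] = qnuol$ulnpsu  (last char: 'u')
  sorted[8] = suqnuol$ulnp  (last char: 'p')
  sorted[9] = ulnpsuqnuol$  (last char: '$')
  sorted[10] = uol$ulnpsuqn  (last char: 'n')
  sorted[11] = uqnuol$ulnps  (last char: 's')
Last column: loulqunup$ns
Original string S is at sorted index 9

Answer: loulqunup$ns
9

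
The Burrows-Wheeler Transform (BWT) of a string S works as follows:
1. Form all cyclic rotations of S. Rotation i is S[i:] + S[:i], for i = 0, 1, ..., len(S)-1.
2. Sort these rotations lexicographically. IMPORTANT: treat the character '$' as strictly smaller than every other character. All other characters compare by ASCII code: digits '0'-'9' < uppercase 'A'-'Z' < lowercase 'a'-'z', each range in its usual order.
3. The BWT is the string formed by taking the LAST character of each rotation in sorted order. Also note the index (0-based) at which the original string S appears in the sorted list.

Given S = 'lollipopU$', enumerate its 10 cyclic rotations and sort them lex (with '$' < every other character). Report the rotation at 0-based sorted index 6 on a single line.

Answer: ollipopU$l

Derivation:
All 10 rotations (rotation i = S[i:]+S[:i]):
  rot[0] = lollipopU$
  rot[1] = ollipopU$l
  rot[2] = llipopU$lo
  rot[3] = lipopU$lol
  rot[4] = ipopU$loll
  rot[5] = popU$lolli
  rot[6] = opU$lollip
  rot[7] = pU$lollipo
  rot[8] = U$lollipop
  rot[9] = $lollipopU
Sorted (with $ < everything):
  sorted[0] = $lollipopU
  sorted[1] = U$lollipop
  sorted[2] = ipopU$loll
  sorted[3] = lipopU$lol
  sorted[4] = llipopU$lo
  sorted[5] = lollipopU$
  sorted[6] = ollipopU$l
  sorted[7] = opU$lollip
  sorted[8] = pU$lollipo
  sorted[9] = popU$lolli
sorted[6] = ollipopU$l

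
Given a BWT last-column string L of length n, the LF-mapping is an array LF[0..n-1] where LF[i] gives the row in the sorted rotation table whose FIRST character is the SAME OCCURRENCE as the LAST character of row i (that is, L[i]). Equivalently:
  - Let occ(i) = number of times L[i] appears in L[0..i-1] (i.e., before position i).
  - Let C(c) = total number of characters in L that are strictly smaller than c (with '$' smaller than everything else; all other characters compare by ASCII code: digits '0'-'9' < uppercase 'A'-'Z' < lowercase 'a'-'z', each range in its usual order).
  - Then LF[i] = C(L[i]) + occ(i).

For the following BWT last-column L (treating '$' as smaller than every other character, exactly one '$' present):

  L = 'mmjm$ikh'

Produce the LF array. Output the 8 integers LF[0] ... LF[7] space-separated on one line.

Char counts: '$':1, 'h':1, 'i':1, 'j':1, 'k':1, 'm':3
C (first-col start): C('$')=0, C('h')=1, C('i')=2, C('j')=3, C('k')=4, C('m')=5
L[0]='m': occ=0, LF[0]=C('m')+0=5+0=5
L[1]='m': occ=1, LF[1]=C('m')+1=5+1=6
L[2]='j': occ=0, LF[2]=C('j')+0=3+0=3
L[3]='m': occ=2, LF[3]=C('m')+2=5+2=7
L[4]='$': occ=0, LF[4]=C('$')+0=0+0=0
L[5]='i': occ=0, LF[5]=C('i')+0=2+0=2
L[6]='k': occ=0, LF[6]=C('k')+0=4+0=4
L[7]='h': occ=0, LF[7]=C('h')+0=1+0=1

Answer: 5 6 3 7 0 2 4 1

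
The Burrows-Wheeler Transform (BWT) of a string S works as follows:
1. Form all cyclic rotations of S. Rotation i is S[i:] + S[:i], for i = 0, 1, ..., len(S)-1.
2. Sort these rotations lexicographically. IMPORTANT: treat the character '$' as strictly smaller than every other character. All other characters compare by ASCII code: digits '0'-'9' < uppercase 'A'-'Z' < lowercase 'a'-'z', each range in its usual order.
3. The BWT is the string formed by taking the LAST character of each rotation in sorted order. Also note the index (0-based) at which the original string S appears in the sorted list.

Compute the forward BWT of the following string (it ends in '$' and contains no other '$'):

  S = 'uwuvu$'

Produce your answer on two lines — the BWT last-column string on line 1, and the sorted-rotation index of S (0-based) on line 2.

All 6 rotations (rotation i = S[i:]+S[:i]):
  rot[0] = uwuvu$
  rot[1] = wuvu$u
  rot[2] = uvu$uw
  rot[3] = vu$uwu
  rot[4] = u$uwuv
  rot[5] = $uwuvu
Sorted (with $ < everything):
  sorted[0] = $uwuvu  (last char: 'u')
  sorted[1] = u$uwuv  (last char: 'v')
  sorted[2] = uvu$uw  (last char: 'w')
  sorted[3] = uwuvu$  (last char: '$')
  sorted[4] = vu$uwu  (last char: 'u')
  sorted[5] = wuvu$u  (last char: 'u')
Last column: uvw$uu
Original string S is at sorted index 3

Answer: uvw$uu
3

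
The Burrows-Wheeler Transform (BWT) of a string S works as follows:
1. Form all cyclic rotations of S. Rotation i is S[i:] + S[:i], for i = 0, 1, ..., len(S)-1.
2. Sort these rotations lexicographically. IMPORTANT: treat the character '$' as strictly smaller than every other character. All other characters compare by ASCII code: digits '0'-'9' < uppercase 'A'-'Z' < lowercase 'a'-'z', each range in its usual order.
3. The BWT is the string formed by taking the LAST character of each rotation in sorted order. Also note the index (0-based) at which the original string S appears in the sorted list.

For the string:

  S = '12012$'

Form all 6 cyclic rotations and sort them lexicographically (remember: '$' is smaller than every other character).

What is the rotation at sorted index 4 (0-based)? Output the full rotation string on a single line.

Answer: 2$1201

Derivation:
All 6 rotations (rotation i = S[i:]+S[:i]):
  rot[0] = 12012$
  rot[1] = 2012$1
  rot[2] = 012$12
  rot[3] = 12$120
  rot[4] = 2$1201
  rot[5] = $12012
Sorted (with $ < everything):
  sorted[0] = $12012
  sorted[1] = 012$12
  sorted[2] = 12$120
  sorted[3] = 12012$
  sorted[4] = 2$1201
  sorted[5] = 2012$1
sorted[4] = 2$1201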